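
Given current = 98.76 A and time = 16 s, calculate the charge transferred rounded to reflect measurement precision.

charge transferred = 98.76 A × 16 s = 1580.16 C.
98.76 has 4 significant figures; 16 has 2.
Division/multiplication keeps the fewest: 2 significant figures.
Rounded: 1.6 × 10³ C.

1.6 × 10³ C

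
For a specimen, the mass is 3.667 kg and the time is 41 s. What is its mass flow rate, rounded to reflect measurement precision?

mass flow rate = 3.667 kg ÷ 41 s = 0.0894390243902… kg/s.
3.667 has 4 significant figures; 41 has 2.
Division/multiplication keeps the fewest: 2 significant figures.
Rounded: 0.089 kg/s.

0.089 kg/s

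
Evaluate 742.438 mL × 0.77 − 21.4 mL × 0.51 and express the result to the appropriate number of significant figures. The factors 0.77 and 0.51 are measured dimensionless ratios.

742.438 × 0.77 = 571.67726 → 5.7 × 10² mL (2 s.f., last digit at the 10^1 place).
21.4 × 0.51 = 10.914 → 11 mL (2 s.f., last digit at the 10^0 place).
Difference: 560.76326 mL; keep the coarser place, 10^1.
Result: 5.6 × 10² mL.

5.6 × 10² mL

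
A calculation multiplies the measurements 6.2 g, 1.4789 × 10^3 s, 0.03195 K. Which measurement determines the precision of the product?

6.2 g → 2 s.f.; 1.4789 × 10^3 s → 5 s.f.; 0.03195 K → 4 s.f.
The fewest is 2 significant figures, from 6.2 g.

6.2 g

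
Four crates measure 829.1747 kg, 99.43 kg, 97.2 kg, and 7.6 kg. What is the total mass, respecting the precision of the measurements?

829.1747 kg + 99.43 kg + 97.2 kg + 7.6 kg = 1033.4047 kg.
Addition/subtraction keeps the fewest decimal places: 829.1747 → 4 decimal places, 99.43 → 2 decimal places, 97.2 → 1 decimal place, 7.6 → 1 decimal place; limit is 1.
Rounded to 1 decimal place: 1033.4 kg.

1033.4 kg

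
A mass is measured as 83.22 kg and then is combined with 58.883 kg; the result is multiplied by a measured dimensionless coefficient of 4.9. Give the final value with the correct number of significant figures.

7.0 × 10^2 kg

83.22 kg + 58.883 kg = 142.103 kg; the sum is limited to 2 decimal places (5 s.f.).
Carrying full precision, 142.103 × 4.9 = 696.3047 kg; 4.9 has 2 s.f., so the result keeps min(5, 2) = 2 s.f.
Rounded to 2 significant figures: 7.0 × 10^2 kg.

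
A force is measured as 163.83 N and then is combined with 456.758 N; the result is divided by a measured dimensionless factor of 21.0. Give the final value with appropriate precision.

163.83 N + 456.758 N = 620.588 N; the sum is limited to 2 decimal places (5 s.f.).
Carrying full precision, 620.588 ÷ 21.0 = 29.5518095238… N; 21.0 has 3 s.f., so the result keeps min(5, 3) = 3 s.f.
Rounded to 3 significant figures: 29.6 N.

29.6 N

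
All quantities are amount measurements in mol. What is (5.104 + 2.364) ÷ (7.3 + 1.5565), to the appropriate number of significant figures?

0.84

5.104 + 2.364 = 7.468, limited to 3 d.p. → 4 s.f.; 7.3 + 1.5565 = 8.8565, limited to 1 d.p. → 2 s.f.
Carrying full precision, 7.468 ÷ 8.8565 = 0.843222491955…; keep min(4, 2) = 2 s.f.
Rounded to 2 significant figures: 0.84.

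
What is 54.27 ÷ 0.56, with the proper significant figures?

54.27 ÷ 0.56 = 96.9107142857…
Multiplication/division keeps the fewest significant figures: 54.27 → 4 s.f., 0.56 → 2 s.f.; limit is 2.
Rounded to 2 significant figures: 97.

97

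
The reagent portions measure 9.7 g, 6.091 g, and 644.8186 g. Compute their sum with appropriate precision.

660.6 g

9.7 g + 6.091 g + 644.8186 g = 660.6096 g.
Addition/subtraction keeps the fewest decimal places: 9.7 → 1 decimal place, 6.091 → 3 decimal places, 644.8186 → 4 decimal places; limit is 1.
Rounded to 1 decimal place: 660.6 g.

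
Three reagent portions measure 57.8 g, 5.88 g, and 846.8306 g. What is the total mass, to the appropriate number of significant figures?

910.5 g

57.8 g + 5.88 g + 846.8306 g = 910.5106 g.
Addition/subtraction keeps the fewest decimal places: 57.8 → 1 decimal place, 5.88 → 2 decimal places, 846.8306 → 4 decimal places; limit is 1.
Rounded to 1 decimal place: 910.5 g.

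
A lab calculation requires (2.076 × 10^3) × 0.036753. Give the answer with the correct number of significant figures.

76.30

(2.076 × 10^3) × 0.036753 = 76.299228
Multiplication/division keeps the fewest significant figures: 2.076 × 10^3 → 4 s.f., 0.036753 → 5 s.f.; limit is 4.
Rounded to 4 significant figures: 76.30.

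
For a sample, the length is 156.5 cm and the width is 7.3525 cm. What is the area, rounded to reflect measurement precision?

area = 156.5 cm × 7.3525 cm = 1150.66625 cm².
156.5 has 4 significant figures; 7.3525 has 5.
Division/multiplication keeps the fewest: 4 significant figures.
Rounded: 1.151 × 10^3 cm².

1.151 × 10^3 cm²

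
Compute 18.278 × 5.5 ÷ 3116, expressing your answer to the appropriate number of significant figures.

18.278 × 5.5 ÷ 3116 = 0.032262195122…
Multiplication/division keeps the fewest significant figures: 18.278 → 5 s.f., 5.5 → 2 s.f., 3116 → 4 s.f.; limit is 2.
Rounded to 2 significant figures: 0.032.

0.032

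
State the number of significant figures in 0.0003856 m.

4

0.0003856: leading zeros are not significant.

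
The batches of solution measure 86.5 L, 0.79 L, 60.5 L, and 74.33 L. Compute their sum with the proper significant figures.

86.5 L + 0.79 L + 60.5 L + 74.33 L = 222.12 L.
Addition/subtraction keeps the fewest decimal places: 86.5 → 1 decimal place, 0.79 → 2 decimal places, 60.5 → 1 decimal place, 74.33 → 2 decimal places; limit is 1.
Rounded to 1 decimal place: 222.1 L.

222.1 L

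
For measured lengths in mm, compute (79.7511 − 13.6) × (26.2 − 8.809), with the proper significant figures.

79.7511 − 13.6 = 66.1511, limited to 1 d.p. → 3 s.f.; 26.2 − 8.809 = 17.391, limited to 1 d.p. → 3 s.f.
Carrying full precision, 66.1511 × 17.391 = 1150.4337801; keep min(3, 3) = 3 s.f.
Rounded to 3 significant figures: 1.15 × 10^3 mm².

1.15 × 10^3 mm²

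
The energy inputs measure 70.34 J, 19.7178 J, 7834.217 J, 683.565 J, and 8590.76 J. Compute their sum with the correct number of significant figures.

70.34 J + 19.7178 J + 7834.217 J + 683.565 J + 8590.76 J = 17198.5998 J.
Addition/subtraction keeps the fewest decimal places: 70.34 → 2 decimal places, 19.7178 → 4 decimal places, 7834.217 → 3 decimal places, 683.565 → 3 decimal places, 8590.76 → 2 decimal places; limit is 2.
Rounded to 2 decimal places: 17198.60 J.

17198.60 J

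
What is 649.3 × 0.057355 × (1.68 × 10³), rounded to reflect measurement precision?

6.26 × 10⁴

649.3 × 0.057355 × (1.68 × 10³) = 62564.21052
Multiplication/division keeps the fewest significant figures: 649.3 → 4 s.f., 0.057355 → 5 s.f., 1.68 × 10³ → 3 s.f.; limit is 3.
Rounded to 3 significant figures: 6.26 × 10⁴.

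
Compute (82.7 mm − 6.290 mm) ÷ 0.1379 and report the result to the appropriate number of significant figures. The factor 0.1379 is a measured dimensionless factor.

82.7 mm − 6.290 mm = 76.410 mm; the difference is limited to 1 decimal place (3 s.f.).
Carrying full precision, 76.410 ÷ 0.1379 = 554.097171864… mm; 0.1379 has 4 s.f., so the result keeps min(3, 4) = 3 s.f.
Rounded to 3 significant figures: 554 mm.

554 mm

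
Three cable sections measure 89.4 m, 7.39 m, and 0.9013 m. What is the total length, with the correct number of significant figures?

89.4 m + 7.39 m + 0.9013 m = 97.6913 m.
Addition/subtraction keeps the fewest decimal places: 89.4 → 1 decimal place, 7.39 → 2 decimal places, 0.9013 → 4 decimal places; limit is 1.
Rounded to 1 decimal place: 97.7 m.

97.7 m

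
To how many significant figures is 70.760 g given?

5

70.760: trailing zeros after a decimal point are significant; zeros between nonzero digits are significant.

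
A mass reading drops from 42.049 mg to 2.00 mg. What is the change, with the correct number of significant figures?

40.05 mg

42.049 mg − 2.00 mg = 40.049 mg.
Addition/subtraction keeps the fewest decimal places: 42.049 → 3 decimal places, 2.00 → 2 decimal places; limit is 2.
Rounded to 2 decimal places: 40.05 mg.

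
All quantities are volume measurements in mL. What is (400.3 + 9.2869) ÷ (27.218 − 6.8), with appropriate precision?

20.1

400.3 + 9.2869 = 409.5869, limited to 1 d.p. → 4 s.f.; 27.218 − 6.8 = 20.418, limited to 1 d.p. → 3 s.f.
Carrying full precision, 409.5869 ÷ 20.418 = 20.060089137…; keep min(4, 3) = 3 s.f.
Rounded to 3 significant figures: 20.1.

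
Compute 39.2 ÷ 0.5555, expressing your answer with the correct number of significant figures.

70.6

39.2 ÷ 0.5555 = 70.5670567057…
Multiplication/division keeps the fewest significant figures: 39.2 → 3 s.f., 0.5555 → 4 s.f.; limit is 3.
Rounded to 3 significant figures: 70.6.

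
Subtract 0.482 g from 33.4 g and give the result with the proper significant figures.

32.9 g

33.4 g − 0.482 g = 32.918 g.
Addition/subtraction keeps the fewest decimal places: 33.4 → 1 decimal place, 0.482 → 3 decimal places; limit is 1.
Rounded to 1 decimal place: 32.9 g.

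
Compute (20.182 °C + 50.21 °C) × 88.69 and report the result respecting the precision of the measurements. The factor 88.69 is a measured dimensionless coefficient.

6243 °C

20.182 °C + 50.21 °C = 70.392 °C; the sum is limited to 2 decimal places (4 s.f.).
Carrying full precision, 70.392 × 88.69 = 6243.06648 °C; 88.69 has 4 s.f., so the result keeps min(4, 4) = 4 s.f.
Rounded to 4 significant figures: 6243 °C.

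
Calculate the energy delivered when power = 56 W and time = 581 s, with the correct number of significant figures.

energy delivered = 56 W × 581 s = 32536 J.
56 has 2 significant figures; 581 has 3.
Division/multiplication keeps the fewest: 2 significant figures.
Rounded: 3.3 × 10⁴ J.

3.3 × 10⁴ J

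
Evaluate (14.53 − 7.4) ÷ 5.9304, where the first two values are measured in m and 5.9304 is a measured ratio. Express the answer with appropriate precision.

14.53 m − 7.4 m = 7.13 m; the difference is limited to 1 decimal place (2 s.f.).
Carrying full precision, 7.13 ÷ 5.9304 = 1.20227977877… m; 5.9304 has 5 s.f., so the result keeps min(2, 5) = 2 s.f.
Rounded to 2 significant figures: 1.2 m.

1.2 m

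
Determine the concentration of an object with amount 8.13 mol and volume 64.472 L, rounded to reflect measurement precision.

concentration = 8.13 mol ÷ 64.472 L = 0.126101253257… mol/L.
8.13 has 3 significant figures; 64.472 has 5.
Division/multiplication keeps the fewest: 3 significant figures.
Rounded: 0.126 mol/L.

0.126 mol/L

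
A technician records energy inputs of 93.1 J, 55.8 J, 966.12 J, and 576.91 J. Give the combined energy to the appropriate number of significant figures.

1.6919 × 10³ J

93.1 J + 55.8 J + 966.12 J + 576.91 J = 1691.93 J.
Addition/subtraction keeps the fewest decimal places: 93.1 → 1 decimal place, 55.8 → 1 decimal place, 966.12 → 2 decimal places, 576.91 → 2 decimal places; limit is 1.
Rounded to 1 decimal place: 1.6919 × 10³ J.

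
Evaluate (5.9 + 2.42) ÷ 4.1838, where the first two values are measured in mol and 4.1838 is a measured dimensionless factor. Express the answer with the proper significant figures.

5.9 mol + 2.42 mol = 8.32 mol; the sum is limited to 1 decimal place (2 s.f.).
Carrying full precision, 8.32 ÷ 4.1838 = 1.98862278312… mol; 4.1838 has 5 s.f., so the result keeps min(2, 5) = 2 s.f.
Rounded to 2 significant figures: 2.0 mol.

2.0 mol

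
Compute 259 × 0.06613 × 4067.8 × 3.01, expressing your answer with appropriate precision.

2.10 × 10⁵

259 × 0.06613 × 4067.8 × 3.01 = 209712.527438…
Multiplication/division keeps the fewest significant figures: 259 → 3 s.f., 0.06613 → 4 s.f., 4067.8 → 5 s.f., 3.01 → 3 s.f.; limit is 3.
Rounded to 3 significant figures: 2.10 × 10⁵.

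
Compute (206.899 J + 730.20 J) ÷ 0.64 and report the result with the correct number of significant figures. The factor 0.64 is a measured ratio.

206.899 J + 730.20 J = 937.099 J; the sum is limited to 2 decimal places (5 s.f.).
Carrying full precision, 937.099 ÷ 0.64 = 1464.2171875 J; 0.64 has 2 s.f., so the result keeps min(5, 2) = 2 s.f.
Rounded to 2 significant figures: 1.5 × 10³ J.

1.5 × 10³ J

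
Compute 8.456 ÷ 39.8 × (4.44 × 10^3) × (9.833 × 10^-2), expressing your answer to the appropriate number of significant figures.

92.8

8.456 ÷ 39.8 × (4.44 × 10^3) × (9.833 × 10^-2) = 92.7579007839…
Multiplication/division keeps the fewest significant figures: 8.456 → 4 s.f., 39.8 → 3 s.f., 4.44 × 10^3 → 3 s.f., 9.833 × 10^-2 → 4 s.f.; limit is 3.
Rounded to 3 significant figures: 92.8.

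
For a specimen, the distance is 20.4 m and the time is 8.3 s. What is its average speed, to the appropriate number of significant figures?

2.5 m/s

average speed = 20.4 m ÷ 8.3 s = 2.4578313253… m/s.
20.4 has 3 significant figures; 8.3 has 2.
Division/multiplication keeps the fewest: 2 significant figures.
Rounded: 2.5 m/s.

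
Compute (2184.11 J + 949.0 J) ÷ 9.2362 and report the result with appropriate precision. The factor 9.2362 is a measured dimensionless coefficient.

2184.11 J + 949.0 J = 3133.11 J; the sum is limited to 1 decimal place (5 s.f.).
Carrying full precision, 3133.11 ÷ 9.2362 = 339.220675169… J; 9.2362 has 5 s.f., so the result keeps min(5, 5) = 5 s.f.
Rounded to 5 significant figures: 339.22 J.

339.22 J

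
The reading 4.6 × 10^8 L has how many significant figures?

2

4.6 × 10^8: in scientific notation every digit of the coefficient is significant.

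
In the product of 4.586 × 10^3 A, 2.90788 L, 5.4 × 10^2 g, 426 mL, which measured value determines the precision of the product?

5.4 × 10^2 g

4.586 × 10^3 A → 4 s.f.; 2.90788 L → 6 s.f.; 5.4 × 10^2 g → 2 s.f.; 426 mL → 3 s.f.
The fewest is 2 significant figures, from 5.4 × 10^2 g.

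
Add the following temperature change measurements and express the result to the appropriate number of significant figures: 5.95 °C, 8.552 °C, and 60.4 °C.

5.95 °C + 8.552 °C + 60.4 °C = 74.902 °C.
Addition/subtraction keeps the fewest decimal places: 5.95 → 2 decimal places, 8.552 → 3 decimal places, 60.4 → 1 decimal place; limit is 1.
Rounded to 1 decimal place: 74.9 °C.

74.9 °C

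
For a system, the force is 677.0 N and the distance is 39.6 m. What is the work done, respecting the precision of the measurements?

2.68 × 10^4 J

work done = 677.0 N × 39.6 m = 26809.2 J.
677.0 has 4 significant figures; 39.6 has 3.
Division/multiplication keeps the fewest: 3 significant figures.
Rounded: 2.68 × 10^4 J.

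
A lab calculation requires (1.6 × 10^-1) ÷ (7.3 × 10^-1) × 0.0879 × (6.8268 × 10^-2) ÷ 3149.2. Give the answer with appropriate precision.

(1.6 × 10^-1) ÷ (7.3 × 10^-1) × 0.0879 × (6.8268 × 10^-2) ÷ 3149.2 = 4.17640815062 × 10^-7…
Multiplication/division keeps the fewest significant figures: 1.6 × 10^-1 → 2 s.f., 7.3 × 10^-1 → 2 s.f., 0.0879 → 3 s.f., 6.8268 × 10^-2 → 5 s.f., 3149.2 → 5 s.f.; limit is 2.
Rounded to 2 significant figures: 4.2 × 10^-7.

4.2 × 10^-7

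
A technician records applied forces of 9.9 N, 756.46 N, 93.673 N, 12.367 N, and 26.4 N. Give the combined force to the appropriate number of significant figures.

898.8 N

9.9 N + 756.46 N + 93.673 N + 12.367 N + 26.4 N = 898.800 N.
Addition/subtraction keeps the fewest decimal places: 9.9 → 1 decimal place, 756.46 → 2 decimal places, 93.673 → 3 decimal places, 12.367 → 3 decimal places, 26.4 → 1 decimal place; limit is 1.
Rounded to 1 decimal place: 898.8 N.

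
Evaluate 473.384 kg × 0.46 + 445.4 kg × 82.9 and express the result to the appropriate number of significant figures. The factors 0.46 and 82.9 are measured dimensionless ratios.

473.384 × 0.46 = 217.75664 → 2.2 × 10² kg (2 s.f., last digit at the 10^1 place).
445.4 × 82.9 = 36923.66 → 3.69 × 10⁴ kg (3 s.f., last digit at the 10^2 place).
Sum: 37141.41664 kg; keep the coarser place, 10^2.
Result: 3.71 × 10⁴ kg.

3.71 × 10⁴ kg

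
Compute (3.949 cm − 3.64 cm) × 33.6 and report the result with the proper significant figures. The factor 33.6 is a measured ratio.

10. cm

3.949 cm − 3.64 cm = 0.309 cm; the difference is limited to 2 decimal places (2 s.f.).
Carrying full precision, 0.309 × 33.6 = 10.3824 cm; 33.6 has 3 s.f., so the result keeps min(2, 3) = 2 s.f.
Rounded to 2 significant figures: 10. cm.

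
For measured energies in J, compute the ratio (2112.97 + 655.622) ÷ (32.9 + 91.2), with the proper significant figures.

22.31

2112.97 + 655.622 = 2768.592, limited to 2 d.p. → 6 s.f.; 32.9 + 91.2 = 124.1, limited to 1 d.p. → 4 s.f.
Carrying full precision, 2768.592 ÷ 124.1 = 22.3093634166…; keep min(6, 4) = 4 s.f.
Rounded to 4 significant figures: 22.31.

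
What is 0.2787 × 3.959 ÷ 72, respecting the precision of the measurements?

1.5 × 10^-2

0.2787 × 3.959 ÷ 72 = 0.0153246291667…
Multiplication/division keeps the fewest significant figures: 0.2787 → 4 s.f., 3.959 → 4 s.f., 72 → 2 s.f.; limit is 2.
Rounded to 2 significant figures: 1.5 × 10^-2.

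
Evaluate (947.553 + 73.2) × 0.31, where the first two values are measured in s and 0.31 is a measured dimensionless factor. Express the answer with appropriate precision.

3.2 × 10^2 s

947.553 s + 73.2 s = 1020.753 s; the sum is limited to 1 decimal place (5 s.f.).
Carrying full precision, 1020.753 × 0.31 = 316.43343 s; 0.31 has 2 s.f., so the result keeps min(5, 2) = 2 s.f.
Rounded to 2 significant figures: 3.2 × 10^2 s.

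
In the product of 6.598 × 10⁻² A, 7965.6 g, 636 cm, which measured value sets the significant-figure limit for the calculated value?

6.598 × 10⁻² A → 4 s.f.; 7965.6 g → 5 s.f.; 636 cm → 3 s.f.
The fewest is 3 significant figures, from 636 cm.

636 cm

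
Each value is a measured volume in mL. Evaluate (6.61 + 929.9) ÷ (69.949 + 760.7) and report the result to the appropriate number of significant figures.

6.61 + 929.9 = 936.51, limited to 1 d.p. → 4 s.f.; 69.949 + 760.7 = 830.649, limited to 1 d.p. → 4 s.f.
Carrying full precision, 936.51 ÷ 830.649 = 1.12744372172…; keep min(4, 4) = 4 s.f.
Rounded to 4 significant figures: 1.127.

1.127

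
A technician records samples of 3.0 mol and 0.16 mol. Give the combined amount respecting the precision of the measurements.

3.2 mol

3.0 mol + 0.16 mol = 3.16 mol.
Addition/subtraction keeps the fewest decimal places: 3.0 → 1 decimal place, 0.16 → 2 decimal places; limit is 1.
Rounded to 1 decimal place: 3.2 mol.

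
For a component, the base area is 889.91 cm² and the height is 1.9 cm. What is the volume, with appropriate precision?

volume = 889.91 cm² × 1.9 cm = 1690.829 cm³.
889.91 has 5 significant figures; 1.9 has 2.
Division/multiplication keeps the fewest: 2 significant figures.
Rounded: 1.7 × 10³ cm³.

1.7 × 10³ cm³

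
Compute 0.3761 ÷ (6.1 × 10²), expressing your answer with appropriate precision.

6.2 × 10⁻⁴

0.3761 ÷ (6.1 × 10²) = 0.000616557377049…
Multiplication/division keeps the fewest significant figures: 0.3761 → 4 s.f., 6.1 × 10² → 2 s.f.; limit is 2.
Rounded to 2 significant figures: 6.2 × 10⁻⁴.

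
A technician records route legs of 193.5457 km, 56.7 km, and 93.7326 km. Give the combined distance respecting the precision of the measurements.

193.5457 km + 56.7 km + 93.7326 km = 343.9783 km.
Addition/subtraction keeps the fewest decimal places: 193.5457 → 4 decimal places, 56.7 → 1 decimal place, 93.7326 → 4 decimal places; limit is 1.
Rounded to 1 decimal place: 344.0 km.

344.0 km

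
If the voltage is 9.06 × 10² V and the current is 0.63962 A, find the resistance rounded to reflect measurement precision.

1.42 × 10³ Ω

resistance = 9.06 × 10² V ÷ 0.63962 A = 1416.4660267… Ω.
9.06 × 10² has 3 significant figures; 0.63962 has 5.
Division/multiplication keeps the fewest: 3 significant figures.
Rounded: 1.42 × 10³ Ω.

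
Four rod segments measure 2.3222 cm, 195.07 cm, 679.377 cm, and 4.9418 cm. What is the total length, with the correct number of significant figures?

881.71 cm

2.3222 cm + 195.07 cm + 679.377 cm + 4.9418 cm = 881.7110 cm.
Addition/subtraction keeps the fewest decimal places: 2.3222 → 4 decimal places, 195.07 → 2 decimal places, 679.377 → 3 decimal places, 4.9418 → 4 decimal places; limit is 2.
Rounded to 2 decimal places: 881.71 cm.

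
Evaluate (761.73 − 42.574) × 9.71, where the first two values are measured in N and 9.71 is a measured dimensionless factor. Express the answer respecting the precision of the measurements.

761.73 N − 42.574 N = 719.156 N; the difference is limited to 2 decimal places (5 s.f.).
Carrying full precision, 719.156 × 9.71 = 6983.00476 N; 9.71 has 3 s.f., so the result keeps min(5, 3) = 3 s.f.
Rounded to 3 significant figures: 6.98 × 10^3 N.

6.98 × 10^3 N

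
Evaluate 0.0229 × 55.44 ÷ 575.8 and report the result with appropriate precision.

2.20 × 10^-3

0.0229 × 55.44 ÷ 575.8 = 0.00220489058701…
Multiplication/division keeps the fewest significant figures: 0.0229 → 3 s.f., 55.44 → 4 s.f., 575.8 → 4 s.f.; limit is 3.
Rounded to 3 significant figures: 2.20 × 10^-3.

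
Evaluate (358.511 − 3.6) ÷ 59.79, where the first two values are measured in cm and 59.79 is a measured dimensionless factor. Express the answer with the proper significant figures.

358.511 cm − 3.6 cm = 354.911 cm; the difference is limited to 1 decimal place (4 s.f.).
Carrying full precision, 354.911 ÷ 59.79 = 5.9359591905… cm; 59.79 has 4 s.f., so the result keeps min(4, 4) = 4 s.f.
Rounded to 4 significant figures: 5.936 cm.

5.936 cm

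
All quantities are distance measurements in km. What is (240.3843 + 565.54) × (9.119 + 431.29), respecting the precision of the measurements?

240.3843 + 565.54 = 805.9243, limited to 2 d.p. → 5 s.f.; 9.119 + 431.29 = 440.409, limited to 2 d.p. → 5 s.f.
Carrying full precision, 805.9243 × 440.409 = 354936.315039…; keep min(5, 5) = 5 s.f.
Rounded to 5 significant figures: 3.5494 × 10⁵ km².

3.5494 × 10⁵ km²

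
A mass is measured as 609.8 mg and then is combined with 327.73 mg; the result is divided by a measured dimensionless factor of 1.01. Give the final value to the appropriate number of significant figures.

609.8 mg + 327.73 mg = 937.53 mg; the sum is limited to 1 decimal place (4 s.f.).
Carrying full precision, 937.53 ÷ 1.01 = 928.247524752… mg; 1.01 has 3 s.f., so the result keeps min(4, 3) = 3 s.f.
Rounded to 3 significant figures: 928 mg.

928 mg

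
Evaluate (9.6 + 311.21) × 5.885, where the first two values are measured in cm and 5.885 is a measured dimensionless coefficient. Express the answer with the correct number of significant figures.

9.6 cm + 311.21 cm = 320.81 cm; the sum is limited to 1 decimal place (4 s.f.).
Carrying full precision, 320.81 × 5.885 = 1887.96685 cm; 5.885 has 4 s.f., so the result keeps min(4, 4) = 4 s.f.
Rounded to 4 significant figures: 1.888 × 10³ cm.

1.888 × 10³ cm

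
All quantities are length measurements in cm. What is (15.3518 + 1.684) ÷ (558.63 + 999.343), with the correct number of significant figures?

15.3518 + 1.684 = 17.0358, limited to 3 d.p. → 5 s.f.; 558.63 + 999.343 = 1557.973, limited to 2 d.p. → 6 s.f.
Carrying full precision, 17.0358 ÷ 1557.973 = 0.0109345925764…; keep min(5, 6) = 5 s.f.
Rounded to 5 significant figures: 0.010935.

0.010935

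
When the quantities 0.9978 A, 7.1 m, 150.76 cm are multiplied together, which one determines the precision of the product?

0.9978 A → 4 s.f.; 7.1 m → 2 s.f.; 150.76 cm → 5 s.f.
The fewest is 2 significant figures, from 7.1 m.

7.1 m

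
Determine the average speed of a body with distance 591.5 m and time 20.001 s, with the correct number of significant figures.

29.57 m/s

average speed = 591.5 m ÷ 20.001 s = 29.5735213239… m/s.
591.5 has 4 significant figures; 20.001 has 5.
Division/multiplication keeps the fewest: 4 significant figures.
Rounded: 29.57 m/s.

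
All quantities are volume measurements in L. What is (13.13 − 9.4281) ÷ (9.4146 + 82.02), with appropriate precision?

0.0405

13.13 − 9.4281 = 3.7019, limited to 2 d.p. → 3 s.f.; 9.4146 + 82.02 = 91.4346, limited to 2 d.p. → 4 s.f.
Carrying full precision, 3.7019 ÷ 91.4346 = 0.0404868616476…; keep min(3, 4) = 3 s.f.
Rounded to 3 significant figures: 0.0405.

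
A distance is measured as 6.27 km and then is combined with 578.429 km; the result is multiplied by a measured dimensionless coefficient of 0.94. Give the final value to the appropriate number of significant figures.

6.27 km + 578.429 km = 584.699 km; the sum is limited to 2 decimal places (5 s.f.).
Carrying full precision, 584.699 × 0.94 = 549.61706 km; 0.94 has 2 s.f., so the result keeps min(5, 2) = 2 s.f.
Rounded to 2 significant figures: 5.5 × 10² km.

5.5 × 10² km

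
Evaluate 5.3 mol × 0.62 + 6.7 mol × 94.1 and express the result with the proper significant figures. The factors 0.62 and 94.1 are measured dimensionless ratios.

6.3 × 10² mol

5.3 × 0.62 = 3.286 → 3.3 mol (2 s.f., last digit at the 10^-1 place).
6.7 × 94.1 = 630.47 → 6.3 × 10² mol (2 s.f., last digit at the 10^1 place).
Sum: 633.756 mol; keep the coarser place, 10^1.
Result: 6.3 × 10² mol.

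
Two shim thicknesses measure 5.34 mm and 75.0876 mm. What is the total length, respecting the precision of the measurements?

80.43 mm

5.34 mm + 75.0876 mm = 80.4276 mm.
Addition/subtraction keeps the fewest decimal places: 5.34 → 2 decimal places, 75.0876 → 4 decimal places; limit is 2.
Rounded to 2 decimal places: 80.43 mm.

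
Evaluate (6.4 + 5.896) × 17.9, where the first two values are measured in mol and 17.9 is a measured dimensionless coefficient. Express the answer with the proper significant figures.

220. mol

6.4 mol + 5.896 mol = 12.296 mol; the sum is limited to 1 decimal place (3 s.f.).
Carrying full precision, 12.296 × 17.9 = 220.0984 mol; 17.9 has 3 s.f., so the result keeps min(3, 3) = 3 s.f.
Rounded to 3 significant figures: 220. mol.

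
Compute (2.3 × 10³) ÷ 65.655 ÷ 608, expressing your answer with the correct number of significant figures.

0.058

(2.3 × 10³) ÷ 65.655 ÷ 608 = 0.0576177707234…
Multiplication/division keeps the fewest significant figures: 2.3 × 10³ → 2 s.f., 65.655 → 5 s.f., 608 → 3 s.f.; limit is 2.
Rounded to 2 significant figures: 0.058.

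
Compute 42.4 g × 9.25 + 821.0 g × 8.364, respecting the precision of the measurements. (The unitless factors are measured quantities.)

42.4 × 9.25 = 392.2 → 392 g (3 s.f., last digit at the 10^0 place).
821.0 × 8.364 = 6866.844 → 6867 g (4 s.f., last digit at the 10^0 place).
Sum: 7259.044 g; keep the coarser place, 10^0.
Result: 7259 g.

7259 g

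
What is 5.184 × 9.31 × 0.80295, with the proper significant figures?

5.184 × 9.31 × 0.80295 = 38.752807968
Multiplication/division keeps the fewest significant figures: 5.184 → 4 s.f., 9.31 → 3 s.f., 0.80295 → 5 s.f.; limit is 3.
Rounded to 3 significant figures: 38.8.

38.8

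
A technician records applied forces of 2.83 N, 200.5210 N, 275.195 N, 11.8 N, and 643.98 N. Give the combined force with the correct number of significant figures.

1134.3 N

2.83 N + 200.5210 N + 275.195 N + 11.8 N + 643.98 N = 1134.3260 N.
Addition/subtraction keeps the fewest decimal places: 2.83 → 2 decimal places, 200.5210 → 4 decimal places, 275.195 → 3 decimal places, 11.8 → 1 decimal place, 643.98 → 2 decimal places; limit is 1.
Rounded to 1 decimal place: 1134.3 N.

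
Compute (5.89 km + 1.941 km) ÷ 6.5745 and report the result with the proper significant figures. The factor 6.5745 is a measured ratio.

1.19 km

5.89 km + 1.941 km = 7.831 km; the sum is limited to 2 decimal places (3 s.f.).
Carrying full precision, 7.831 ÷ 6.5745 = 1.19111719522… km; 6.5745 has 5 s.f., so the result keeps min(3, 5) = 3 s.f.
Rounded to 3 significant figures: 1.19 km.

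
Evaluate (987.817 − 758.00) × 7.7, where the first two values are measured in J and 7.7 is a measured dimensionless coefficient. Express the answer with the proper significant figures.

987.817 J − 758.00 J = 229.817 J; the difference is limited to 2 decimal places (5 s.f.).
Carrying full precision, 229.817 × 7.7 = 1769.5909 J; 7.7 has 2 s.f., so the result keeps min(5, 2) = 2 s.f.
Rounded to 2 significant figures: 1.8 × 10^3 J.

1.8 × 10^3 J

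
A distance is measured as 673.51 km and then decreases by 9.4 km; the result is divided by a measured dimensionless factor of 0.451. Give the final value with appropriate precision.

1.47 × 10^3 km

673.51 km − 9.4 km = 664.11 km; the difference is limited to 1 decimal place (4 s.f.).
Carrying full precision, 664.11 ÷ 0.451 = 1472.52771619… km; 0.451 has 3 s.f., so the result keeps min(4, 3) = 3 s.f.
Rounded to 3 significant figures: 1.47 × 10^3 km.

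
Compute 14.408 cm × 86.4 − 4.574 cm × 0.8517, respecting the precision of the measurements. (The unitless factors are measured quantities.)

1.24 × 10³ cm

14.408 × 86.4 = 1244.8512 → 1.24 × 10³ cm (3 s.f., last digit at the 10^1 place).
4.574 × 0.8517 = 3.8956758 → 3.896 cm (4 s.f., last digit at the 10^-3 place).
Difference: 1240.9555242 cm; keep the coarser place, 10^1.
Result: 1.24 × 10³ cm.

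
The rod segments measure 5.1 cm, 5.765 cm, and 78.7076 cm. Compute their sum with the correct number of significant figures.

89.6 cm

5.1 cm + 5.765 cm + 78.7076 cm = 89.5726 cm.
Addition/subtraction keeps the fewest decimal places: 5.1 → 1 decimal place, 5.765 → 3 decimal places, 78.7076 → 4 decimal places; limit is 1.
Rounded to 1 decimal place: 89.6 cm.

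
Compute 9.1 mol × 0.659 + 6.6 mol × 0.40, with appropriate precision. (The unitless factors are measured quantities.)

9.1 × 0.659 = 5.9969 → 6.0 mol (2 s.f., last digit at the 10^-1 place).
6.6 × 0.40 = 2.64 → 2.6 mol (2 s.f., last digit at the 10^-1 place).
Sum: 8.6369 mol; keep the coarser place, 10^-1.
Result: 8.6 mol.

8.6 mol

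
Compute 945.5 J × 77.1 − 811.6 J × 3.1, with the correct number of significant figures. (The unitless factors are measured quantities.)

7.04 × 10^4 J

945.5 × 77.1 = 72898.05 → 7.29 × 10^4 J (3 s.f., last digit at the 10^2 place).
811.6 × 3.1 = 2515.96 → 2.5 × 10^3 J (2 s.f., last digit at the 10^2 place).
Difference: 70382.09 J; keep the coarser place, 10^2.
Result: 7.04 × 10^4 J.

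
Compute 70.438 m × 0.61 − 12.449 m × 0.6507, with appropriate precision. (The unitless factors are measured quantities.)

35 m

70.438 × 0.61 = 42.96718 → 43 m (2 s.f., last digit at the 10^0 place).
12.449 × 0.6507 = 8.1005643 → 8.101 m (4 s.f., last digit at the 10^-3 place).
Difference: 34.8666157 m; keep the coarser place, 10^0.
Result: 35 m.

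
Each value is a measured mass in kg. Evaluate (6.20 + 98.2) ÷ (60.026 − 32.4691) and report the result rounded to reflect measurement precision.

6.20 + 98.2 = 104.40, limited to 1 d.p. → 4 s.f.; 60.026 − 32.4691 = 27.5569, limited to 3 d.p. → 5 s.f.
Carrying full precision, 104.40 ÷ 27.5569 = 3.78852483407…; keep min(4, 5) = 4 s.f.
Rounded to 4 significant figures: 3.789.

3.789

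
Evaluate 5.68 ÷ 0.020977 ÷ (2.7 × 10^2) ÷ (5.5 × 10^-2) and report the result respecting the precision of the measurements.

18

5.68 ÷ 0.020977 ÷ (2.7 × 10^2) ÷ (5.5 × 10^-2) = 18.2338552935…
Multiplication/division keeps the fewest significant figures: 5.68 → 3 s.f., 0.020977 → 5 s.f., 2.7 × 10^2 → 2 s.f., 5.5 × 10^-2 → 2 s.f.; limit is 2.
Rounded to 2 significant figures: 18.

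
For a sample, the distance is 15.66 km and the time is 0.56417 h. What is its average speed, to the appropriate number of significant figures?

average speed = 15.66 km ÷ 0.56417 h = 27.7575907971… km/h.
15.66 has 4 significant figures; 0.56417 has 5.
Division/multiplication keeps the fewest: 4 significant figures.
Rounded: 27.76 km/h.

27.76 km/h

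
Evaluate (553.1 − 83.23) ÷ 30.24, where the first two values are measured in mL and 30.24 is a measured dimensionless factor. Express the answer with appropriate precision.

15.54 mL

553.1 mL − 83.23 mL = 469.87 mL; the difference is limited to 1 decimal place (4 s.f.).
Carrying full precision, 469.87 ÷ 30.24 = 15.5380291005… mL; 30.24 has 4 s.f., so the result keeps min(4, 4) = 4 s.f.
Rounded to 4 significant figures: 15.54 mL.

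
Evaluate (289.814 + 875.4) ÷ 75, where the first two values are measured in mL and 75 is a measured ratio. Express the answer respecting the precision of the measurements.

16 mL

289.814 mL + 875.4 mL = 1165.214 mL; the sum is limited to 1 decimal place (5 s.f.).
Carrying full precision, 1165.214 ÷ 75 = 15.5361866667… mL; 75 has 2 s.f., so the result keeps min(5, 2) = 2 s.f.
Rounded to 2 significant figures: 16 mL.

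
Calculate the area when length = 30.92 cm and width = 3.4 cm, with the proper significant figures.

area = 30.92 cm × 3.4 cm = 105.128 cm².
30.92 has 4 significant figures; 3.4 has 2.
Division/multiplication keeps the fewest: 2 significant figures.
Rounded: 1.1 × 10² cm².

1.1 × 10² cm²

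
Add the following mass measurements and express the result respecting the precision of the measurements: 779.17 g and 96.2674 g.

8.7544 × 10^2 g

779.17 g + 96.2674 g = 875.4374 g.
Addition/subtraction keeps the fewest decimal places: 779.17 → 2 decimal places, 96.2674 → 4 decimal places; limit is 2.
Rounded to 2 decimal places: 8.7544 × 10^2 g.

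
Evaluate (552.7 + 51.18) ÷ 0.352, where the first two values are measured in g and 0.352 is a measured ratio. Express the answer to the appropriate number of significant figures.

1.72 × 10³ g

552.7 g + 51.18 g = 603.88 g; the sum is limited to 1 decimal place (4 s.f.).
Carrying full precision, 603.88 ÷ 0.352 = 1715.56818182… g; 0.352 has 3 s.f., so the result keeps min(4, 3) = 3 s.f.
Rounded to 3 significant figures: 1.72 × 10³ g.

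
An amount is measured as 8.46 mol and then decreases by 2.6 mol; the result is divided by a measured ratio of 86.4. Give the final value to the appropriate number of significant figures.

8.46 mol − 2.6 mol = 5.86 mol; the difference is limited to 1 decimal place (2 s.f.).
Carrying full precision, 5.86 ÷ 86.4 = 0.0678240740741… mol; 86.4 has 3 s.f., so the result keeps min(2, 3) = 2 s.f.
Rounded to 2 significant figures: 0.068 mol.

0.068 mol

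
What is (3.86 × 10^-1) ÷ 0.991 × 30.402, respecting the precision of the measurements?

(3.86 × 10^-1) ÷ 0.991 × 30.402 = 11.8417477296…
Multiplication/division keeps the fewest significant figures: 3.86 × 10^-1 → 3 s.f., 0.991 → 3 s.f., 30.402 → 5 s.f.; limit is 3.
Rounded to 3 significant figures: 11.8.

11.8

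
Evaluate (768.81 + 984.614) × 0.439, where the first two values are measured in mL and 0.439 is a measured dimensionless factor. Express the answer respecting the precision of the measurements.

768.81 mL + 984.614 mL = 1753.424 mL; the sum is limited to 2 decimal places (6 s.f.).
Carrying full precision, 1753.424 × 0.439 = 769.753136 mL; 0.439 has 3 s.f., so the result keeps min(6, 3) = 3 s.f.
Rounded to 3 significant figures: 770. mL.

770. mL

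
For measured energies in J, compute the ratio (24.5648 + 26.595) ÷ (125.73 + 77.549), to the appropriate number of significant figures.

24.5648 + 26.595 = 51.1598, limited to 3 d.p. → 5 s.f.; 125.73 + 77.549 = 203.279, limited to 2 d.p. → 5 s.f.
Carrying full precision, 51.1598 ÷ 203.279 = 0.25167282405…; keep min(5, 5) = 5 s.f.
Rounded to 5 significant figures: 0.25167.

0.25167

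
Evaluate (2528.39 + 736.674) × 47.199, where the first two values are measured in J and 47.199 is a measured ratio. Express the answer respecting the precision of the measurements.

2528.39 J + 736.674 J = 3265.064 J; the sum is limited to 2 decimal places (6 s.f.).
Carrying full precision, 3265.064 × 47.199 = 154107.755736 J; 47.199 has 5 s.f., so the result keeps min(6, 5) = 5 s.f.
Rounded to 5 significant figures: 1.5411 × 10⁵ J.

1.5411 × 10⁵ J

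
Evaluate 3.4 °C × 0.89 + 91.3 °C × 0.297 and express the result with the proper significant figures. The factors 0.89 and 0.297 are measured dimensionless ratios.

30.1 °C

3.4 × 0.89 = 3.026 → 3.0 °C (2 s.f., last digit at the 10^-1 place).
91.3 × 0.297 = 27.1161 → 27.1 °C (3 s.f., last digit at the 10^-1 place).
Sum: 30.1421 °C; keep the coarser place, 10^-1.
Result: 30.1 °C.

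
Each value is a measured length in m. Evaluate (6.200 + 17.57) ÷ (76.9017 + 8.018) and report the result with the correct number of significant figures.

6.200 + 17.57 = 23.770, limited to 2 d.p. → 4 s.f.; 76.9017 + 8.018 = 84.9197, limited to 3 d.p. → 5 s.f.
Carrying full precision, 23.770 ÷ 84.9197 = 0.279911492857…; keep min(4, 5) = 4 s.f.
Rounded to 4 significant figures: 0.2799.

0.2799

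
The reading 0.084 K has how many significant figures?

2

0.084: leading zeros are not significant.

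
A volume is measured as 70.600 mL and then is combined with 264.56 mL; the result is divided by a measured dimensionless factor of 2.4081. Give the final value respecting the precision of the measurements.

139.18 mL

70.600 mL + 264.56 mL = 335.160 mL; the sum is limited to 2 decimal places (5 s.f.).
Carrying full precision, 335.160 ÷ 2.4081 = 139.1802666… mL; 2.4081 has 5 s.f., so the result keeps min(5, 5) = 5 s.f.
Rounded to 5 significant figures: 139.18 mL.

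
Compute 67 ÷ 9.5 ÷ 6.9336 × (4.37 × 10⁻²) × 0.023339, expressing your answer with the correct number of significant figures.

0.0010

67 ÷ 9.5 ÷ 6.9336 × (4.37 × 10⁻²) × 0.023339 = 0.00103742353179…
Multiplication/division keeps the fewest significant figures: 67 → 2 s.f., 9.5 → 2 s.f., 6.9336 → 5 s.f., 4.37 × 10⁻² → 3 s.f., 0.023339 → 5 s.f.; limit is 2.
Rounded to 2 significant figures: 0.0010.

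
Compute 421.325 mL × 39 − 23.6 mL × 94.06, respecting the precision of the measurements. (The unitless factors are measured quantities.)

421.325 × 39 = 16431.675 → 1.6 × 10⁴ mL (2 s.f., last digit at the 10^3 place).
23.6 × 94.06 = 2219.816 → 2.22 × 10³ mL (3 s.f., last digit at the 10^1 place).
Difference: 14211.859 mL; keep the coarser place, 10^3.
Result: 1.4 × 10⁴ mL.

1.4 × 10⁴ mL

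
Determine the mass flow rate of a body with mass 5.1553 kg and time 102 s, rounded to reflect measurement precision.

0.0505 kg/s

mass flow rate = 5.1553 kg ÷ 102 s = 0.0505421568627… kg/s.
5.1553 has 5 significant figures; 102 has 3.
Division/multiplication keeps the fewest: 3 significant figures.
Rounded: 0.0505 kg/s.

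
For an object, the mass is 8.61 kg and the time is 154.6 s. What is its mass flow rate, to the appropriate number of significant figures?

0.0557 kg/s

mass flow rate = 8.61 kg ÷ 154.6 s = 0.0556921086675… kg/s.
8.61 has 3 significant figures; 154.6 has 4.
Division/multiplication keeps the fewest: 3 significant figures.
Rounded: 0.0557 kg/s.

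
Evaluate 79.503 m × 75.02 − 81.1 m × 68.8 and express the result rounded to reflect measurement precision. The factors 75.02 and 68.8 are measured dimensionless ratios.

79.503 × 75.02 = 5964.31506 → 5964 m (4 s.f., last digit at the 10^0 place).
81.1 × 68.8 = 5579.68 → 5.58 × 10^3 m (3 s.f., last digit at the 10^1 place).
Difference: 384.63506 m; keep the coarser place, 10^1.
Result: 3.8 × 10^2 m.

3.8 × 10^2 m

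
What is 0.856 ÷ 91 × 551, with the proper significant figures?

0.856 ÷ 91 × 551 = 5.18303296703…
Multiplication/division keeps the fewest significant figures: 0.856 → 3 s.f., 91 → 2 s.f., 551 → 3 s.f.; limit is 2.
Rounded to 2 significant figures: 5.2.

5.2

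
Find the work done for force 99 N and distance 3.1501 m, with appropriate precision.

3.1 × 10² J

work done = 99 N × 3.1501 m = 311.8599 J.
99 has 2 significant figures; 3.1501 has 5.
Division/multiplication keeps the fewest: 2 significant figures.
Rounded: 3.1 × 10² J.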